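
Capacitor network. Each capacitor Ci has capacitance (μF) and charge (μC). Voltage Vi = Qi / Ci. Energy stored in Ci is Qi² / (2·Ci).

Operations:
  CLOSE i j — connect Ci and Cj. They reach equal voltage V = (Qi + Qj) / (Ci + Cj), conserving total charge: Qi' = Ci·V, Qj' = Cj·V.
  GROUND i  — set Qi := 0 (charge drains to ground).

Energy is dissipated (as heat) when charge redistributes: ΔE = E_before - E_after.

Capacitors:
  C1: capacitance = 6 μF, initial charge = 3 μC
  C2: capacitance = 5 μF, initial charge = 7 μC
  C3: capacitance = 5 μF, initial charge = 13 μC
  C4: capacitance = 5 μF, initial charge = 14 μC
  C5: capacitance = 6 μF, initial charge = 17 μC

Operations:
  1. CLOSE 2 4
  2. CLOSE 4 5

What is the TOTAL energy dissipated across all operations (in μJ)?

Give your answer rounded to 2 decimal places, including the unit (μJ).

Initial: C1(6μF, Q=3μC, V=0.50V), C2(5μF, Q=7μC, V=1.40V), C3(5μF, Q=13μC, V=2.60V), C4(5μF, Q=14μC, V=2.80V), C5(6μF, Q=17μC, V=2.83V)
Op 1: CLOSE 2-4: Q_total=21.00, C_total=10.00, V=2.10; Q2=10.50, Q4=10.50; dissipated=2.450
Op 2: CLOSE 4-5: Q_total=27.50, C_total=11.00, V=2.50; Q4=12.50, Q5=15.00; dissipated=0.733
Total dissipated: 3.183 μJ

Answer: 3.18 μJ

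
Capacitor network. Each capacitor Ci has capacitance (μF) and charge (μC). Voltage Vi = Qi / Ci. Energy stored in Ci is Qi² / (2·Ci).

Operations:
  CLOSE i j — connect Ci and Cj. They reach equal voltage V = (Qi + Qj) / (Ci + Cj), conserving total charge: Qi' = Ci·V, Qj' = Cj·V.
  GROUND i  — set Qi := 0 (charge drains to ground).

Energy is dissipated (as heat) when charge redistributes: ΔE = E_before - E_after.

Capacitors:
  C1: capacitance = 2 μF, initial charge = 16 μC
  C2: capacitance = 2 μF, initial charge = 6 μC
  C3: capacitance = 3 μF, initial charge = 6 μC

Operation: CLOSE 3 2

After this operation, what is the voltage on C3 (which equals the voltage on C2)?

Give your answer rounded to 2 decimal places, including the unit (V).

Answer: 2.40 V

Derivation:
Initial: C1(2μF, Q=16μC, V=8.00V), C2(2μF, Q=6μC, V=3.00V), C3(3μF, Q=6μC, V=2.00V)
Op 1: CLOSE 3-2: Q_total=12.00, C_total=5.00, V=2.40; Q3=7.20, Q2=4.80; dissipated=0.600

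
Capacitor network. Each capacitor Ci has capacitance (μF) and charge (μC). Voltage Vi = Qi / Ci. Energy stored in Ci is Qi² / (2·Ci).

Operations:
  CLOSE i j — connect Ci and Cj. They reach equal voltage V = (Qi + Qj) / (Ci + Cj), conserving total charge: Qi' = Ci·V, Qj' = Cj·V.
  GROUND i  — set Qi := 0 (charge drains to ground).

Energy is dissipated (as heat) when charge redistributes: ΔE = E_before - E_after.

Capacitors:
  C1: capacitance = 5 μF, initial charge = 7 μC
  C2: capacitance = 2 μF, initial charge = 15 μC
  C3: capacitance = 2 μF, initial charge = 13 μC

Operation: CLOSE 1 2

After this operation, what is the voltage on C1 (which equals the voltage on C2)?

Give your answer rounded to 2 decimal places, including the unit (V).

Initial: C1(5μF, Q=7μC, V=1.40V), C2(2μF, Q=15μC, V=7.50V), C3(2μF, Q=13μC, V=6.50V)
Op 1: CLOSE 1-2: Q_total=22.00, C_total=7.00, V=3.14; Q1=15.71, Q2=6.29; dissipated=26.579

Answer: 3.14 V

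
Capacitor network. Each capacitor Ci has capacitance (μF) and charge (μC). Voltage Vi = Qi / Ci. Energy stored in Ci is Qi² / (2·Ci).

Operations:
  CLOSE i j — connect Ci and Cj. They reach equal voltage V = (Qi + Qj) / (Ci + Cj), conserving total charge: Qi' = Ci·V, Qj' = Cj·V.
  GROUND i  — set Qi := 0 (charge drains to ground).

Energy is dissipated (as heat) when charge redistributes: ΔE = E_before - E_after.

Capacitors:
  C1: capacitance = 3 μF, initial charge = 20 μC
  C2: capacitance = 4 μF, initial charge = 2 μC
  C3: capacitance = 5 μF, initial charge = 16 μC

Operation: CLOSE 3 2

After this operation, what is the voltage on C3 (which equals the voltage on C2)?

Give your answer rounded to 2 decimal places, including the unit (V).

Initial: C1(3μF, Q=20μC, V=6.67V), C2(4μF, Q=2μC, V=0.50V), C3(5μF, Q=16μC, V=3.20V)
Op 1: CLOSE 3-2: Q_total=18.00, C_total=9.00, V=2.00; Q3=10.00, Q2=8.00; dissipated=8.100

Answer: 2.00 V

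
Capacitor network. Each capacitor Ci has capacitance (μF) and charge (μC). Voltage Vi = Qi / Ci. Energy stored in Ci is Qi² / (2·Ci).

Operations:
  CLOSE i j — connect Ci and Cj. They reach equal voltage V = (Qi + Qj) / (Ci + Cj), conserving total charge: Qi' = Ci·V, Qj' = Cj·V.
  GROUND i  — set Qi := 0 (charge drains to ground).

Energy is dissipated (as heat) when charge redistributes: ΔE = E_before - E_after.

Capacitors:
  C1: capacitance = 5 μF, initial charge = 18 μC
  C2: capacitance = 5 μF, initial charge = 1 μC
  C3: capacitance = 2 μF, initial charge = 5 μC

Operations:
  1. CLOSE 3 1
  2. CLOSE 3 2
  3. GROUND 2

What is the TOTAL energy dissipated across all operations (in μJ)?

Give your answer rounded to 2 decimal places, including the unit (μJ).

Initial: C1(5μF, Q=18μC, V=3.60V), C2(5μF, Q=1μC, V=0.20V), C3(2μF, Q=5μC, V=2.50V)
Op 1: CLOSE 3-1: Q_total=23.00, C_total=7.00, V=3.29; Q3=6.57, Q1=16.43; dissipated=0.864
Op 2: CLOSE 3-2: Q_total=7.57, C_total=7.00, V=1.08; Q3=2.16, Q2=5.41; dissipated=6.801
Op 3: GROUND 2: Q2=0; energy lost=2.925
Total dissipated: 10.590 μJ

Answer: 10.59 μJ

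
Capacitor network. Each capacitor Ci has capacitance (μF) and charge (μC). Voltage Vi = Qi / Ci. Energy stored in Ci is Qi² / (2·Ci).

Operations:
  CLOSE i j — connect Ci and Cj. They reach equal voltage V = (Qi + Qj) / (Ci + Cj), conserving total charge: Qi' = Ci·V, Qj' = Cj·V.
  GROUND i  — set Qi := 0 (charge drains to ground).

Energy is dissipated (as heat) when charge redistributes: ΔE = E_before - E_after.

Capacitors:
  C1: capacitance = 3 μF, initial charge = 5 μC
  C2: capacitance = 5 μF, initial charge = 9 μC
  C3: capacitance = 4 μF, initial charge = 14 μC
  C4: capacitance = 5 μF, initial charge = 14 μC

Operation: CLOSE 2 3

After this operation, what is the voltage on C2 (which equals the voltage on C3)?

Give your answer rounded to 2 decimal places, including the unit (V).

Answer: 2.56 V

Derivation:
Initial: C1(3μF, Q=5μC, V=1.67V), C2(5μF, Q=9μC, V=1.80V), C3(4μF, Q=14μC, V=3.50V), C4(5μF, Q=14μC, V=2.80V)
Op 1: CLOSE 2-3: Q_total=23.00, C_total=9.00, V=2.56; Q2=12.78, Q3=10.22; dissipated=3.211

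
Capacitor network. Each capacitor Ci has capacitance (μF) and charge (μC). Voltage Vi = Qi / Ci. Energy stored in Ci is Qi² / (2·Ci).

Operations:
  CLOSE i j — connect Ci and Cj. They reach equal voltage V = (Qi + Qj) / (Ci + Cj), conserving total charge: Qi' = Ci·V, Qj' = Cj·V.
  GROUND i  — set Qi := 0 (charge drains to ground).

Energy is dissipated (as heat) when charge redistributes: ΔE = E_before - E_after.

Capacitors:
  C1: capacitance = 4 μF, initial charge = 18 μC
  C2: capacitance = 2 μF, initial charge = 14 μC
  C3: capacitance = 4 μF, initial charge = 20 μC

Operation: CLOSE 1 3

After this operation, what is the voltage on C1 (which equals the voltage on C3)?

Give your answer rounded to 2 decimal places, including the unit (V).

Initial: C1(4μF, Q=18μC, V=4.50V), C2(2μF, Q=14μC, V=7.00V), C3(4μF, Q=20μC, V=5.00V)
Op 1: CLOSE 1-3: Q_total=38.00, C_total=8.00, V=4.75; Q1=19.00, Q3=19.00; dissipated=0.250

Answer: 4.75 V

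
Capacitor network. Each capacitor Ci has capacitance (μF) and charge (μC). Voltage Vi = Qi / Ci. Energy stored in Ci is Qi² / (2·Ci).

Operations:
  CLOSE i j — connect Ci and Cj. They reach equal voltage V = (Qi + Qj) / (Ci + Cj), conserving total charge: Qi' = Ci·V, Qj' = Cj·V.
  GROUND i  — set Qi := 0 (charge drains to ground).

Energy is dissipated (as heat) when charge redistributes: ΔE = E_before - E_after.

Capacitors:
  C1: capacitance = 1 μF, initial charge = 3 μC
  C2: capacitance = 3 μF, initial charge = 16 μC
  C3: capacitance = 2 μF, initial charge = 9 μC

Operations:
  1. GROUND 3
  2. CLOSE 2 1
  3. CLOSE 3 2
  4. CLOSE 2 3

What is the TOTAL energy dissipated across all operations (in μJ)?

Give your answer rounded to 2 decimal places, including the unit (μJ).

Initial: C1(1μF, Q=3μC, V=3.00V), C2(3μF, Q=16μC, V=5.33V), C3(2μF, Q=9μC, V=4.50V)
Op 1: GROUND 3: Q3=0; energy lost=20.250
Op 2: CLOSE 2-1: Q_total=19.00, C_total=4.00, V=4.75; Q2=14.25, Q1=4.75; dissipated=2.042
Op 3: CLOSE 3-2: Q_total=14.25, C_total=5.00, V=2.85; Q3=5.70, Q2=8.55; dissipated=13.537
Op 4: CLOSE 2-3: Q_total=14.25, C_total=5.00, V=2.85; Q2=8.55, Q3=5.70; dissipated=0.000
Total dissipated: 35.829 μJ

Answer: 35.83 μJ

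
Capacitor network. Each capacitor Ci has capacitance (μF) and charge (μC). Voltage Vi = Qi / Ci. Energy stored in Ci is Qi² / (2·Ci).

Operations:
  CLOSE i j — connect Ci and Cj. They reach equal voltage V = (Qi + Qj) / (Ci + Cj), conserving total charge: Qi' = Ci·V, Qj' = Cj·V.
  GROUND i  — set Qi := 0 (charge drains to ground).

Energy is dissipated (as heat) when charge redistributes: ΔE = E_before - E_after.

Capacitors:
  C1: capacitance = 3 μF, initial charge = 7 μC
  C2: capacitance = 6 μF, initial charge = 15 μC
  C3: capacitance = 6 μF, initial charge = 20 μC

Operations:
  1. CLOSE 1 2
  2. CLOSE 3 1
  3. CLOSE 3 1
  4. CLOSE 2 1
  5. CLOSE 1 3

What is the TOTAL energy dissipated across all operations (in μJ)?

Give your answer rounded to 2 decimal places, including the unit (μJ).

Answer: 1.33 μJ

Derivation:
Initial: C1(3μF, Q=7μC, V=2.33V), C2(6μF, Q=15μC, V=2.50V), C3(6μF, Q=20μC, V=3.33V)
Op 1: CLOSE 1-2: Q_total=22.00, C_total=9.00, V=2.44; Q1=7.33, Q2=14.67; dissipated=0.028
Op 2: CLOSE 3-1: Q_total=27.33, C_total=9.00, V=3.04; Q3=18.22, Q1=9.11; dissipated=0.790
Op 3: CLOSE 3-1: Q_total=27.33, C_total=9.00, V=3.04; Q3=18.22, Q1=9.11; dissipated=0.000
Op 4: CLOSE 2-1: Q_total=23.78, C_total=9.00, V=2.64; Q2=15.85, Q1=7.93; dissipated=0.351
Op 5: CLOSE 1-3: Q_total=26.15, C_total=9.00, V=2.91; Q1=8.72, Q3=17.43; dissipated=0.156
Total dissipated: 1.325 μJ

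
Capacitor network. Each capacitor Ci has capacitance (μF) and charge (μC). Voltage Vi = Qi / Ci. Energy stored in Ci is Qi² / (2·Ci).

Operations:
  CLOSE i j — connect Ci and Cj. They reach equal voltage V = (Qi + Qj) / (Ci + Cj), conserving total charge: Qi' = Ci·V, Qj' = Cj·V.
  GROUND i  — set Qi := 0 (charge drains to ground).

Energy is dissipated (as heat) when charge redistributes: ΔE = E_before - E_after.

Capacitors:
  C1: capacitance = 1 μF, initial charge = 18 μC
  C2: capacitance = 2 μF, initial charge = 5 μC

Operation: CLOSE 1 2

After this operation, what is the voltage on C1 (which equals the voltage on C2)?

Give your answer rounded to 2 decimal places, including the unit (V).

Answer: 7.67 V

Derivation:
Initial: C1(1μF, Q=18μC, V=18.00V), C2(2μF, Q=5μC, V=2.50V)
Op 1: CLOSE 1-2: Q_total=23.00, C_total=3.00, V=7.67; Q1=7.67, Q2=15.33; dissipated=80.083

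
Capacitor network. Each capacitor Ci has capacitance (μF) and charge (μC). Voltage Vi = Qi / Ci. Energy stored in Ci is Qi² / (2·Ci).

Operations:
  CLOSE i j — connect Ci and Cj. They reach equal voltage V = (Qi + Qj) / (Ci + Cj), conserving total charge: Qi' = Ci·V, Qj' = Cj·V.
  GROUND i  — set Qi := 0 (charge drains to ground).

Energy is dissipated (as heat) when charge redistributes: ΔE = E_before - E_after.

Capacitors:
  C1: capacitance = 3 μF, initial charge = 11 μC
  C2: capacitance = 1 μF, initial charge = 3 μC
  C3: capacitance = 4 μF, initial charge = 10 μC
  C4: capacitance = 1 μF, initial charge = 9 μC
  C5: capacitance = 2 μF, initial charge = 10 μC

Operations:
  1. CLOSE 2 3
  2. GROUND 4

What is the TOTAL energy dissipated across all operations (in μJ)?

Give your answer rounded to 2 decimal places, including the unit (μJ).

Answer: 40.60 μJ

Derivation:
Initial: C1(3μF, Q=11μC, V=3.67V), C2(1μF, Q=3μC, V=3.00V), C3(4μF, Q=10μC, V=2.50V), C4(1μF, Q=9μC, V=9.00V), C5(2μF, Q=10μC, V=5.00V)
Op 1: CLOSE 2-3: Q_total=13.00, C_total=5.00, V=2.60; Q2=2.60, Q3=10.40; dissipated=0.100
Op 2: GROUND 4: Q4=0; energy lost=40.500
Total dissipated: 40.600 μJ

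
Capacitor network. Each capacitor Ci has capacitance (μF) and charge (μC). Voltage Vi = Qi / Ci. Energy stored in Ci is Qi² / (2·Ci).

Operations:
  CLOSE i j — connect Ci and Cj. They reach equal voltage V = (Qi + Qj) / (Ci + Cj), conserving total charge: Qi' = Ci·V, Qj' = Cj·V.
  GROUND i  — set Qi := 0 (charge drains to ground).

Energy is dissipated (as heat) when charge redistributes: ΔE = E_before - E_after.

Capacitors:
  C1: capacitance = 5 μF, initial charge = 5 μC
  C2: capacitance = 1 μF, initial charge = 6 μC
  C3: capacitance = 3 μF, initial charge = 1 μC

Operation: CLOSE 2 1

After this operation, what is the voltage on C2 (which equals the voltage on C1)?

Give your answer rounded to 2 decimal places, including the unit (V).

Initial: C1(5μF, Q=5μC, V=1.00V), C2(1μF, Q=6μC, V=6.00V), C3(3μF, Q=1μC, V=0.33V)
Op 1: CLOSE 2-1: Q_total=11.00, C_total=6.00, V=1.83; Q2=1.83, Q1=9.17; dissipated=10.417

Answer: 1.83 V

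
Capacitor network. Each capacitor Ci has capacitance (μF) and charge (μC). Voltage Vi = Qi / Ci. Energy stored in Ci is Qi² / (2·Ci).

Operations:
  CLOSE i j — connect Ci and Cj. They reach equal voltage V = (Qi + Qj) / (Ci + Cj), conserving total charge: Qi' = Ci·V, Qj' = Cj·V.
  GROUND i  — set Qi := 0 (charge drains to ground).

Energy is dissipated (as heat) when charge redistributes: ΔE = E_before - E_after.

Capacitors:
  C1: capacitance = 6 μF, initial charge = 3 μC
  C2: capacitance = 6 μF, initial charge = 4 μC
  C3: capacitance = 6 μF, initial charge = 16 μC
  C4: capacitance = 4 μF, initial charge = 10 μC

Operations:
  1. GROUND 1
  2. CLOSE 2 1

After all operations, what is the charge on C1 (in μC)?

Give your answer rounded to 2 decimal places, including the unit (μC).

Answer: 2.00 μC

Derivation:
Initial: C1(6μF, Q=3μC, V=0.50V), C2(6μF, Q=4μC, V=0.67V), C3(6μF, Q=16μC, V=2.67V), C4(4μF, Q=10μC, V=2.50V)
Op 1: GROUND 1: Q1=0; energy lost=0.750
Op 2: CLOSE 2-1: Q_total=4.00, C_total=12.00, V=0.33; Q2=2.00, Q1=2.00; dissipated=0.667
Final charges: Q1=2.00, Q2=2.00, Q3=16.00, Q4=10.00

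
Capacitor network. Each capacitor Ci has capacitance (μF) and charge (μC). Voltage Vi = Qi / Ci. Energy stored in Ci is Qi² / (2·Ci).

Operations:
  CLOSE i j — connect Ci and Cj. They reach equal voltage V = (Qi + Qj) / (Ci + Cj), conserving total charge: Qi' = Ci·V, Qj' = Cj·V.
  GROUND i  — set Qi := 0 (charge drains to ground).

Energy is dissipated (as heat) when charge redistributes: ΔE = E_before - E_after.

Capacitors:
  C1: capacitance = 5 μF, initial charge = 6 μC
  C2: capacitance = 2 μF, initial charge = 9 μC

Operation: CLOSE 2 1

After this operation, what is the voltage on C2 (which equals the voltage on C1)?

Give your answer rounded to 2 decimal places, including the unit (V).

Answer: 2.14 V

Derivation:
Initial: C1(5μF, Q=6μC, V=1.20V), C2(2μF, Q=9μC, V=4.50V)
Op 1: CLOSE 2-1: Q_total=15.00, C_total=7.00, V=2.14; Q2=4.29, Q1=10.71; dissipated=7.779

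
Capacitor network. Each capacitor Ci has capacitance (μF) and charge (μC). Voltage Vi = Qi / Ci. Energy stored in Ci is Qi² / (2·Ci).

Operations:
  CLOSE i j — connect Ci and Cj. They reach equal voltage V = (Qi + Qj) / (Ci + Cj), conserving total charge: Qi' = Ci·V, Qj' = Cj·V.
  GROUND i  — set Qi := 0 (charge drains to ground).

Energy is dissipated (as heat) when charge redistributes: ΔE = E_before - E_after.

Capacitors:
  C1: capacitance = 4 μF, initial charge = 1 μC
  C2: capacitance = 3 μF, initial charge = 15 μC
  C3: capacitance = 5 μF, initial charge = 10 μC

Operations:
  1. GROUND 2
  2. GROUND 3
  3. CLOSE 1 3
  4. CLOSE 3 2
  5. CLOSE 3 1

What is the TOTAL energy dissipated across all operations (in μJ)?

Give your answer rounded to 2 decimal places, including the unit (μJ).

Answer: 47.58 μJ

Derivation:
Initial: C1(4μF, Q=1μC, V=0.25V), C2(3μF, Q=15μC, V=5.00V), C3(5μF, Q=10μC, V=2.00V)
Op 1: GROUND 2: Q2=0; energy lost=37.500
Op 2: GROUND 3: Q3=0; energy lost=10.000
Op 3: CLOSE 1-3: Q_total=1.00, C_total=9.00, V=0.11; Q1=0.44, Q3=0.56; dissipated=0.069
Op 4: CLOSE 3-2: Q_total=0.56, C_total=8.00, V=0.07; Q3=0.35, Q2=0.21; dissipated=0.012
Op 5: CLOSE 3-1: Q_total=0.79, C_total=9.00, V=0.09; Q3=0.44, Q1=0.35; dissipated=0.002
Total dissipated: 47.583 μJ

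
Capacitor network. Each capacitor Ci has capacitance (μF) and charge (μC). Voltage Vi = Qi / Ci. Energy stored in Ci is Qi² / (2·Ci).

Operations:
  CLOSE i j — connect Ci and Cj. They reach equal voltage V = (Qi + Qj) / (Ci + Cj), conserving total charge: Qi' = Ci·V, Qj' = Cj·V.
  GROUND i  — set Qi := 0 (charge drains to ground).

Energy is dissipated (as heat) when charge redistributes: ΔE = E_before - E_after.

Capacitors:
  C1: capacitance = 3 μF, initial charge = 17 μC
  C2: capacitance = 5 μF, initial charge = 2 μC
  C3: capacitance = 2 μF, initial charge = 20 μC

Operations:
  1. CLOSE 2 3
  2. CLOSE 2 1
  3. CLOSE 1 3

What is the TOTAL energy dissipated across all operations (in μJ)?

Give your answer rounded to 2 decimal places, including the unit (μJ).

Initial: C1(3μF, Q=17μC, V=5.67V), C2(5μF, Q=2μC, V=0.40V), C3(2μF, Q=20μC, V=10.00V)
Op 1: CLOSE 2-3: Q_total=22.00, C_total=7.00, V=3.14; Q2=15.71, Q3=6.29; dissipated=65.829
Op 2: CLOSE 2-1: Q_total=32.71, C_total=8.00, V=4.09; Q2=20.45, Q1=12.27; dissipated=5.972
Op 3: CLOSE 1-3: Q_total=18.55, C_total=5.00, V=3.71; Q1=11.13, Q3=7.42; dissipated=0.537
Total dissipated: 72.338 μJ

Answer: 72.34 μJ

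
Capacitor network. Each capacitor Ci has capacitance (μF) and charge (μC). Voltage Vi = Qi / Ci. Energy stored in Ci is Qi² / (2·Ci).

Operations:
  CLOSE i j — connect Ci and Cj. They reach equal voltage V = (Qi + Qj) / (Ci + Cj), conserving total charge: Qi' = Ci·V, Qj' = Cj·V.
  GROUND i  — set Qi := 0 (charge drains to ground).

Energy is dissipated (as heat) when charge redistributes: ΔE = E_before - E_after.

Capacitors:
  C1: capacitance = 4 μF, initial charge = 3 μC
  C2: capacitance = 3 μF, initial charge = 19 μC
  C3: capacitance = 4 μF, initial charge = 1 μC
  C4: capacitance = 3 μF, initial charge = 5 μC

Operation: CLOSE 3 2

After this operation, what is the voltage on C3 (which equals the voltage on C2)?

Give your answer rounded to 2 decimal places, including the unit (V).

Answer: 2.86 V

Derivation:
Initial: C1(4μF, Q=3μC, V=0.75V), C2(3μF, Q=19μC, V=6.33V), C3(4μF, Q=1μC, V=0.25V), C4(3μF, Q=5μC, V=1.67V)
Op 1: CLOSE 3-2: Q_total=20.00, C_total=7.00, V=2.86; Q3=11.43, Q2=8.57; dissipated=31.720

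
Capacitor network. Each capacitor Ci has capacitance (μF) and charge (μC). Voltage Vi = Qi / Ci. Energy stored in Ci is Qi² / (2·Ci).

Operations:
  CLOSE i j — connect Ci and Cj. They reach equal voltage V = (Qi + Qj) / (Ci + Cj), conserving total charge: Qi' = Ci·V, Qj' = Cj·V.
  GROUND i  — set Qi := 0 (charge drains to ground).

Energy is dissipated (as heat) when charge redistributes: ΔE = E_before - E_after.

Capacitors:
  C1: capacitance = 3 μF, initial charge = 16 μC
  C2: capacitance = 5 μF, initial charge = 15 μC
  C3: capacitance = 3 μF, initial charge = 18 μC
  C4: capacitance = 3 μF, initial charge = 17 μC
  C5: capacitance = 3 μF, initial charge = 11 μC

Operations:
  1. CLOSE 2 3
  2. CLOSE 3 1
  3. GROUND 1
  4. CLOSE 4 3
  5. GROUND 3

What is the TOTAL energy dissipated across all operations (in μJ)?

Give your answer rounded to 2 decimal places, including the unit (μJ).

Answer: 84.27 μJ

Derivation:
Initial: C1(3μF, Q=16μC, V=5.33V), C2(5μF, Q=15μC, V=3.00V), C3(3μF, Q=18μC, V=6.00V), C4(3μF, Q=17μC, V=5.67V), C5(3μF, Q=11μC, V=3.67V)
Op 1: CLOSE 2-3: Q_total=33.00, C_total=8.00, V=4.12; Q2=20.62, Q3=12.38; dissipated=8.438
Op 2: CLOSE 3-1: Q_total=28.38, C_total=6.00, V=4.73; Q3=14.19, Q1=14.19; dissipated=1.095
Op 3: GROUND 1: Q1=0; energy lost=33.548
Op 4: CLOSE 4-3: Q_total=31.19, C_total=6.00, V=5.20; Q4=15.59, Q3=15.59; dissipated=0.659
Op 5: GROUND 3: Q3=0; energy lost=40.528
Total dissipated: 84.267 μJ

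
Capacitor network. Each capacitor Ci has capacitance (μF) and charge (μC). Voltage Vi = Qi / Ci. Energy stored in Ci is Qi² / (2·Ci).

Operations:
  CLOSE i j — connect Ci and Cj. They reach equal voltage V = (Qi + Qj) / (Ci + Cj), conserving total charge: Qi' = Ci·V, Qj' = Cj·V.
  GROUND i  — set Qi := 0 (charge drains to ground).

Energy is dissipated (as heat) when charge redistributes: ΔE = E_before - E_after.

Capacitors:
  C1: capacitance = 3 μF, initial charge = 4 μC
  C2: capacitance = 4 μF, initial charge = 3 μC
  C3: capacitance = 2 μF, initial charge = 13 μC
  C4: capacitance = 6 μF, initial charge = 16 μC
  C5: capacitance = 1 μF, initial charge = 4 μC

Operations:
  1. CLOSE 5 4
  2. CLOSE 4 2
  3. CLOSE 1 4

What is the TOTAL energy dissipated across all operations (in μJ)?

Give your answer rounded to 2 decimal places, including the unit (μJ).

Initial: C1(3μF, Q=4μC, V=1.33V), C2(4μF, Q=3μC, V=0.75V), C3(2μF, Q=13μC, V=6.50V), C4(6μF, Q=16μC, V=2.67V), C5(1μF, Q=4μC, V=4.00V)
Op 1: CLOSE 5-4: Q_total=20.00, C_total=7.00, V=2.86; Q5=2.86, Q4=17.14; dissipated=0.762
Op 2: CLOSE 4-2: Q_total=20.14, C_total=10.00, V=2.01; Q4=12.09, Q2=8.06; dissipated=5.328
Op 3: CLOSE 1-4: Q_total=16.09, C_total=9.00, V=1.79; Q1=5.36, Q4=10.72; dissipated=0.464
Total dissipated: 6.554 μJ

Answer: 6.55 μJ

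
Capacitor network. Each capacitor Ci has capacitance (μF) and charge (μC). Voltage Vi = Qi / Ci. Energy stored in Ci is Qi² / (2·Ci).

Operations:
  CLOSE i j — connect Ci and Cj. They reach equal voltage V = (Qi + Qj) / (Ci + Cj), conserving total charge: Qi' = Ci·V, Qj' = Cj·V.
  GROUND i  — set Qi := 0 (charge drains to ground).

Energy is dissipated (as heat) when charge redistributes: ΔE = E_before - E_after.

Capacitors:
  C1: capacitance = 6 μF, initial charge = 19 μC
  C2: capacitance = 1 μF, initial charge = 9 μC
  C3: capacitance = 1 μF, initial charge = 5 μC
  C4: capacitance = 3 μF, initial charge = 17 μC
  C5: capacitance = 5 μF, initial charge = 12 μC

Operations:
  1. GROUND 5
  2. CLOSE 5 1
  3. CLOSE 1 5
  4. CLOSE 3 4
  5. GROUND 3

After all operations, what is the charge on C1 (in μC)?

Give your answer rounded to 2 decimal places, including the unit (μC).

Initial: C1(6μF, Q=19μC, V=3.17V), C2(1μF, Q=9μC, V=9.00V), C3(1μF, Q=5μC, V=5.00V), C4(3μF, Q=17μC, V=5.67V), C5(5μF, Q=12μC, V=2.40V)
Op 1: GROUND 5: Q5=0; energy lost=14.400
Op 2: CLOSE 5-1: Q_total=19.00, C_total=11.00, V=1.73; Q5=8.64, Q1=10.36; dissipated=13.674
Op 3: CLOSE 1-5: Q_total=19.00, C_total=11.00, V=1.73; Q1=10.36, Q5=8.64; dissipated=0.000
Op 4: CLOSE 3-4: Q_total=22.00, C_total=4.00, V=5.50; Q3=5.50, Q4=16.50; dissipated=0.167
Op 5: GROUND 3: Q3=0; energy lost=15.125
Final charges: Q1=10.36, Q2=9.00, Q3=0.00, Q4=16.50, Q5=8.64

Answer: 10.36 μC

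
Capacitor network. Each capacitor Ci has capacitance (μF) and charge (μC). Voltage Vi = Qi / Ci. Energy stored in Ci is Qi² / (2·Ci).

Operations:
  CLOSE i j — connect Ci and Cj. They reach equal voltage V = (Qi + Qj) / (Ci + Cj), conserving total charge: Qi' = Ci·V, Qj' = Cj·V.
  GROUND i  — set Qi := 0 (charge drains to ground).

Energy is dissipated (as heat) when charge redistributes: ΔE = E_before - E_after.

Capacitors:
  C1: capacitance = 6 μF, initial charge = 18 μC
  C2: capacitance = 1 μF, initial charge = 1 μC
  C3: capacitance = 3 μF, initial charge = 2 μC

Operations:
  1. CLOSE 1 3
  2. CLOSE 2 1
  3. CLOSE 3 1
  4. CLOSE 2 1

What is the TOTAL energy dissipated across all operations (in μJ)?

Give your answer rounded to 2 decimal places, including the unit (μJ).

Initial: C1(6μF, Q=18μC, V=3.00V), C2(1μF, Q=1μC, V=1.00V), C3(3μF, Q=2μC, V=0.67V)
Op 1: CLOSE 1-3: Q_total=20.00, C_total=9.00, V=2.22; Q1=13.33, Q3=6.67; dissipated=5.444
Op 2: CLOSE 2-1: Q_total=14.33, C_total=7.00, V=2.05; Q2=2.05, Q1=12.29; dissipated=0.640
Op 3: CLOSE 3-1: Q_total=18.95, C_total=9.00, V=2.11; Q3=6.32, Q1=12.63; dissipated=0.030
Op 4: CLOSE 2-1: Q_total=14.68, C_total=7.00, V=2.10; Q2=2.10, Q1=12.59; dissipated=0.001
Total dissipated: 6.117 μJ

Answer: 6.12 μJ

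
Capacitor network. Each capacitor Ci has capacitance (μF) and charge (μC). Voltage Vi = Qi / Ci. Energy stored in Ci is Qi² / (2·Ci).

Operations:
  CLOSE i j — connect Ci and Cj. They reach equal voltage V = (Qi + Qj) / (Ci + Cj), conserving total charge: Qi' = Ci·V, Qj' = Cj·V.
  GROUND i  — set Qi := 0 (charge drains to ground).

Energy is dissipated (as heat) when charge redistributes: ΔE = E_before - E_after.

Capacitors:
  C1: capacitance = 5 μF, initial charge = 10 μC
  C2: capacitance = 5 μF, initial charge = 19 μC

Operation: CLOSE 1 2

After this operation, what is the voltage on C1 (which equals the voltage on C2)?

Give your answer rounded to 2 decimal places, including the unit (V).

Answer: 2.90 V

Derivation:
Initial: C1(5μF, Q=10μC, V=2.00V), C2(5μF, Q=19μC, V=3.80V)
Op 1: CLOSE 1-2: Q_total=29.00, C_total=10.00, V=2.90; Q1=14.50, Q2=14.50; dissipated=4.050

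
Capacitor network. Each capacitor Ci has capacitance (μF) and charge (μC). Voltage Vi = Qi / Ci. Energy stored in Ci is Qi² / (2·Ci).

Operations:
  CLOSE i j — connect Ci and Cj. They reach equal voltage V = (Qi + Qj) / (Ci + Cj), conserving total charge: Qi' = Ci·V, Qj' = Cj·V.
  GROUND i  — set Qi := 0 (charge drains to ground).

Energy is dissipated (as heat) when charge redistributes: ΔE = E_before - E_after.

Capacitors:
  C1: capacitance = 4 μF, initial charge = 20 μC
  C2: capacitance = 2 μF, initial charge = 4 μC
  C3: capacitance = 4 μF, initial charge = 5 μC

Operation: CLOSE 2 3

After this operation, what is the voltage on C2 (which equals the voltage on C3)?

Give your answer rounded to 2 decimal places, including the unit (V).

Initial: C1(4μF, Q=20μC, V=5.00V), C2(2μF, Q=4μC, V=2.00V), C3(4μF, Q=5μC, V=1.25V)
Op 1: CLOSE 2-3: Q_total=9.00, C_total=6.00, V=1.50; Q2=3.00, Q3=6.00; dissipated=0.375

Answer: 1.50 V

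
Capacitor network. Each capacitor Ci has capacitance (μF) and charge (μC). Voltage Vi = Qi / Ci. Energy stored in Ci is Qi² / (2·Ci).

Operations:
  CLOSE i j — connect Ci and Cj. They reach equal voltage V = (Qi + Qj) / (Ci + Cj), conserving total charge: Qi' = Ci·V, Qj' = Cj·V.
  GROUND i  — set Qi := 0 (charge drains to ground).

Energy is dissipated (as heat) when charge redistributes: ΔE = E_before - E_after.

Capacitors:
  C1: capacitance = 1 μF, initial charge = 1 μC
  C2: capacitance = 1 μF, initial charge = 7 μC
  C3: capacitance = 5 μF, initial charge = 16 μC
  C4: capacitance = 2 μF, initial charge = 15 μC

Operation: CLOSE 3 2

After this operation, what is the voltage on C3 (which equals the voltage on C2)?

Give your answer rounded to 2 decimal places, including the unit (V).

Initial: C1(1μF, Q=1μC, V=1.00V), C2(1μF, Q=7μC, V=7.00V), C3(5μF, Q=16μC, V=3.20V), C4(2μF, Q=15μC, V=7.50V)
Op 1: CLOSE 3-2: Q_total=23.00, C_total=6.00, V=3.83; Q3=19.17, Q2=3.83; dissipated=6.017

Answer: 3.83 V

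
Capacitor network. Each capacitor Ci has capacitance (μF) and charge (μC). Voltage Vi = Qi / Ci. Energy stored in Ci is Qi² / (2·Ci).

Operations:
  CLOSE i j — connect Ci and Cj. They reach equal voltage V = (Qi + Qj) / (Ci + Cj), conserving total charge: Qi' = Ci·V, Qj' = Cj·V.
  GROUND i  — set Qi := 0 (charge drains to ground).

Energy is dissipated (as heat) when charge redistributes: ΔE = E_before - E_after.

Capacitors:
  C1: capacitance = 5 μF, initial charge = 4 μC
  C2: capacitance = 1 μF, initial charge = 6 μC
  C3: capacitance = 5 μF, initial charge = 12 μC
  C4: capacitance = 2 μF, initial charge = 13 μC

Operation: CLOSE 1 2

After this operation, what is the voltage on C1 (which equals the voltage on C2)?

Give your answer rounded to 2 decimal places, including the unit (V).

Answer: 1.67 V

Derivation:
Initial: C1(5μF, Q=4μC, V=0.80V), C2(1μF, Q=6μC, V=6.00V), C3(5μF, Q=12μC, V=2.40V), C4(2μF, Q=13μC, V=6.50V)
Op 1: CLOSE 1-2: Q_total=10.00, C_total=6.00, V=1.67; Q1=8.33, Q2=1.67; dissipated=11.267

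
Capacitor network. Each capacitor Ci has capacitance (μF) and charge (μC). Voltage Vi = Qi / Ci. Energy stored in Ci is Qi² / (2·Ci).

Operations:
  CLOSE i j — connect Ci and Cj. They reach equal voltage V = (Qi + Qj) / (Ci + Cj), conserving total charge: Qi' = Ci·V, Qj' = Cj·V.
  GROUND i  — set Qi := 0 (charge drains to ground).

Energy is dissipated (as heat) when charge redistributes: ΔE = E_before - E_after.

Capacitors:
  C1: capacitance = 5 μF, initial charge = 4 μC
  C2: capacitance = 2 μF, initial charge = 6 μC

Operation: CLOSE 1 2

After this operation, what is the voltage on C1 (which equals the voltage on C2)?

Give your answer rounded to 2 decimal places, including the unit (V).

Initial: C1(5μF, Q=4μC, V=0.80V), C2(2μF, Q=6μC, V=3.00V)
Op 1: CLOSE 1-2: Q_total=10.00, C_total=7.00, V=1.43; Q1=7.14, Q2=2.86; dissipated=3.457

Answer: 1.43 V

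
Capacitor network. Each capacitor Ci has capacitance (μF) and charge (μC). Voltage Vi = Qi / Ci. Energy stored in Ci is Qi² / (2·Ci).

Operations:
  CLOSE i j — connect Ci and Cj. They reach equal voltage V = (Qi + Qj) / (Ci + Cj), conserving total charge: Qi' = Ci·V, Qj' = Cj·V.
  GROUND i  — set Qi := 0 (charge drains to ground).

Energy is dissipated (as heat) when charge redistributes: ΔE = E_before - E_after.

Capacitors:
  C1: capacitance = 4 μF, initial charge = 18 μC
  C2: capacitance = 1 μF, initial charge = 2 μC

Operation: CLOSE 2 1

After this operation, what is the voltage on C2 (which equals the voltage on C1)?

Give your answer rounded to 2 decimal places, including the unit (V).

Answer: 4.00 V

Derivation:
Initial: C1(4μF, Q=18μC, V=4.50V), C2(1μF, Q=2μC, V=2.00V)
Op 1: CLOSE 2-1: Q_total=20.00, C_total=5.00, V=4.00; Q2=4.00, Q1=16.00; dissipated=2.500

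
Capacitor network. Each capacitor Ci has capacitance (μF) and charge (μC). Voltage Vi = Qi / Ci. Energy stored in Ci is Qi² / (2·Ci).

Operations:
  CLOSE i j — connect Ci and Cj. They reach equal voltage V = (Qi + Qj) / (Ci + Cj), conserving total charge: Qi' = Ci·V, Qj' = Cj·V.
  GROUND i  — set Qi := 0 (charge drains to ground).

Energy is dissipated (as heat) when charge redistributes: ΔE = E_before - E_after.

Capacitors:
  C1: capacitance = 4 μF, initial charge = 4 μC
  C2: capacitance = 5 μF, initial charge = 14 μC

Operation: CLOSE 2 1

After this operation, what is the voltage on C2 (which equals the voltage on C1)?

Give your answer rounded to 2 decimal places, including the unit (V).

Initial: C1(4μF, Q=4μC, V=1.00V), C2(5μF, Q=14μC, V=2.80V)
Op 1: CLOSE 2-1: Q_total=18.00, C_total=9.00, V=2.00; Q2=10.00, Q1=8.00; dissipated=3.600

Answer: 2.00 V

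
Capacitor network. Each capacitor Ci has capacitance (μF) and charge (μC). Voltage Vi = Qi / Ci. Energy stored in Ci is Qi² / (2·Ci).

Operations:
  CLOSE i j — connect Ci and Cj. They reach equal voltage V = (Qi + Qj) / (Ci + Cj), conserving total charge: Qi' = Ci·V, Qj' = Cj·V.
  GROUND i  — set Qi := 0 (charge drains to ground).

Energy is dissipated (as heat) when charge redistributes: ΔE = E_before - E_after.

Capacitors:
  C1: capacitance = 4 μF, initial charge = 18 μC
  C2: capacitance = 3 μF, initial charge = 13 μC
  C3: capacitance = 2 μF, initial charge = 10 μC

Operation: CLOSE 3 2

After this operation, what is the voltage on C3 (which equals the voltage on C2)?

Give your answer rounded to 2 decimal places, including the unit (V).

Answer: 4.60 V

Derivation:
Initial: C1(4μF, Q=18μC, V=4.50V), C2(3μF, Q=13μC, V=4.33V), C3(2μF, Q=10μC, V=5.00V)
Op 1: CLOSE 3-2: Q_total=23.00, C_total=5.00, V=4.60; Q3=9.20, Q2=13.80; dissipated=0.267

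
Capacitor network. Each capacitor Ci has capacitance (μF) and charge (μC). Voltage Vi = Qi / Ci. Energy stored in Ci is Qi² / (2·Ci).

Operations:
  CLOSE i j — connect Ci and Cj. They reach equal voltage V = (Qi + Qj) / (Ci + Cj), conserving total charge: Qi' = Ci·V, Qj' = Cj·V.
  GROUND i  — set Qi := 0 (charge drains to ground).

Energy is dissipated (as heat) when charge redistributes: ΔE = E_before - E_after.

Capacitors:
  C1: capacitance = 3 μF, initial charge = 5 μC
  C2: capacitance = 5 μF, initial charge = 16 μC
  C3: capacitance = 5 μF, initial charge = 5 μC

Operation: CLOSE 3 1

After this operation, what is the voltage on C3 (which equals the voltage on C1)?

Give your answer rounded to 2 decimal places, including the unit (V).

Initial: C1(3μF, Q=5μC, V=1.67V), C2(5μF, Q=16μC, V=3.20V), C3(5μF, Q=5μC, V=1.00V)
Op 1: CLOSE 3-1: Q_total=10.00, C_total=8.00, V=1.25; Q3=6.25, Q1=3.75; dissipated=0.417

Answer: 1.25 V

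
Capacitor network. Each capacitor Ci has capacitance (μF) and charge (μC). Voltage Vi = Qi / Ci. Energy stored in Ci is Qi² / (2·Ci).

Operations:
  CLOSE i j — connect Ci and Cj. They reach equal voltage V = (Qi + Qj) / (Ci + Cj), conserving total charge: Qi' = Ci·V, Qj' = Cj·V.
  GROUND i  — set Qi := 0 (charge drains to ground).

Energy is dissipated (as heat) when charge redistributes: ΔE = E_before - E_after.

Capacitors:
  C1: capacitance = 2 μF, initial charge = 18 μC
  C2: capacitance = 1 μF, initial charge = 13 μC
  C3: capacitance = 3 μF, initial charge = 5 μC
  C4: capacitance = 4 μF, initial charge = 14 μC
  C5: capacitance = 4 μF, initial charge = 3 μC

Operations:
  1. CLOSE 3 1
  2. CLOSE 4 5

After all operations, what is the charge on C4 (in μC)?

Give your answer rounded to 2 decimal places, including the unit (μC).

Initial: C1(2μF, Q=18μC, V=9.00V), C2(1μF, Q=13μC, V=13.00V), C3(3μF, Q=5μC, V=1.67V), C4(4μF, Q=14μC, V=3.50V), C5(4μF, Q=3μC, V=0.75V)
Op 1: CLOSE 3-1: Q_total=23.00, C_total=5.00, V=4.60; Q3=13.80, Q1=9.20; dissipated=32.267
Op 2: CLOSE 4-5: Q_total=17.00, C_total=8.00, V=2.12; Q4=8.50, Q5=8.50; dissipated=7.562
Final charges: Q1=9.20, Q2=13.00, Q3=13.80, Q4=8.50, Q5=8.50

Answer: 8.50 μC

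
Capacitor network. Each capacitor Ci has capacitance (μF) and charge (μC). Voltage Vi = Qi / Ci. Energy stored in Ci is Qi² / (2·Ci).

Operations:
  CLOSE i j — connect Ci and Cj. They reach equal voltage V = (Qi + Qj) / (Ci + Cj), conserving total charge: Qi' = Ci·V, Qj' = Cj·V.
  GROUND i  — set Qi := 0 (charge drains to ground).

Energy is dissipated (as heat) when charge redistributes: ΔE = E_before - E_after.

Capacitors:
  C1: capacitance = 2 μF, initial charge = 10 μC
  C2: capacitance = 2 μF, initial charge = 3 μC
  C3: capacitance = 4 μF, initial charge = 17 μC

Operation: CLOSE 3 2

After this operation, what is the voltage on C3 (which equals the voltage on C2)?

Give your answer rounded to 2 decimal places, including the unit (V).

Initial: C1(2μF, Q=10μC, V=5.00V), C2(2μF, Q=3μC, V=1.50V), C3(4μF, Q=17μC, V=4.25V)
Op 1: CLOSE 3-2: Q_total=20.00, C_total=6.00, V=3.33; Q3=13.33, Q2=6.67; dissipated=5.042

Answer: 3.33 V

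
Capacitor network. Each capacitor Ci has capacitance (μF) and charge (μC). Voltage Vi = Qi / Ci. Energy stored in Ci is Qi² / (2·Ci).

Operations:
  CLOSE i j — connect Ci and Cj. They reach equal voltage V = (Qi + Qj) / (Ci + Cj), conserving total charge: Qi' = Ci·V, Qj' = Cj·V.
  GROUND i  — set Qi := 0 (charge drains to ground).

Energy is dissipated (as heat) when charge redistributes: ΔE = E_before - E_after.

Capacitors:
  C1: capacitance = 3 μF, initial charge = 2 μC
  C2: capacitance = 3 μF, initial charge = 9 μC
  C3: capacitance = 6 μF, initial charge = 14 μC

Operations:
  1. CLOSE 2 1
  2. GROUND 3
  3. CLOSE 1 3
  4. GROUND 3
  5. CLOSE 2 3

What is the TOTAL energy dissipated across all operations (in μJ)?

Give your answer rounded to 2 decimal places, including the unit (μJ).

Answer: 28.26 μJ

Derivation:
Initial: C1(3μF, Q=2μC, V=0.67V), C2(3μF, Q=9μC, V=3.00V), C3(6μF, Q=14μC, V=2.33V)
Op 1: CLOSE 2-1: Q_total=11.00, C_total=6.00, V=1.83; Q2=5.50, Q1=5.50; dissipated=4.083
Op 2: GROUND 3: Q3=0; energy lost=16.333
Op 3: CLOSE 1-3: Q_total=5.50, C_total=9.00, V=0.61; Q1=1.83, Q3=3.67; dissipated=3.361
Op 4: GROUND 3: Q3=0; energy lost=1.120
Op 5: CLOSE 2-3: Q_total=5.50, C_total=9.00, V=0.61; Q2=1.83, Q3=3.67; dissipated=3.361
Total dissipated: 28.259 μJ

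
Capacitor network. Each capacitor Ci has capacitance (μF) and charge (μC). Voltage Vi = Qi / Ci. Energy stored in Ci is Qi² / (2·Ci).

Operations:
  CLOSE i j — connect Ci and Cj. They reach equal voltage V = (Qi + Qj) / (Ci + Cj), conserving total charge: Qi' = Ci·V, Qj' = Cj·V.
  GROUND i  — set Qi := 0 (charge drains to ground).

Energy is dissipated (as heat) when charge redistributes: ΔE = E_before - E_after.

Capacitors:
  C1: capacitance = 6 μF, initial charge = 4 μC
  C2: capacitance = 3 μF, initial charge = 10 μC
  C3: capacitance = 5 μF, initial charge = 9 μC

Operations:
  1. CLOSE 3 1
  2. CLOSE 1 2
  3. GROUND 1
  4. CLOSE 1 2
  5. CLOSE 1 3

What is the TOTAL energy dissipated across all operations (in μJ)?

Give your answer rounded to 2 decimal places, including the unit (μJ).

Answer: 21.22 μJ

Derivation:
Initial: C1(6μF, Q=4μC, V=0.67V), C2(3μF, Q=10μC, V=3.33V), C3(5μF, Q=9μC, V=1.80V)
Op 1: CLOSE 3-1: Q_total=13.00, C_total=11.00, V=1.18; Q3=5.91, Q1=7.09; dissipated=1.752
Op 2: CLOSE 1-2: Q_total=17.09, C_total=9.00, V=1.90; Q1=11.39, Q2=5.70; dissipated=4.629
Op 3: GROUND 1: Q1=0; energy lost=10.818
Op 4: CLOSE 1-2: Q_total=5.70, C_total=9.00, V=0.63; Q1=3.80, Q2=1.90; dissipated=3.606
Op 5: CLOSE 1-3: Q_total=9.71, C_total=11.00, V=0.88; Q1=5.29, Q3=4.41; dissipated=0.411
Total dissipated: 21.216 μJ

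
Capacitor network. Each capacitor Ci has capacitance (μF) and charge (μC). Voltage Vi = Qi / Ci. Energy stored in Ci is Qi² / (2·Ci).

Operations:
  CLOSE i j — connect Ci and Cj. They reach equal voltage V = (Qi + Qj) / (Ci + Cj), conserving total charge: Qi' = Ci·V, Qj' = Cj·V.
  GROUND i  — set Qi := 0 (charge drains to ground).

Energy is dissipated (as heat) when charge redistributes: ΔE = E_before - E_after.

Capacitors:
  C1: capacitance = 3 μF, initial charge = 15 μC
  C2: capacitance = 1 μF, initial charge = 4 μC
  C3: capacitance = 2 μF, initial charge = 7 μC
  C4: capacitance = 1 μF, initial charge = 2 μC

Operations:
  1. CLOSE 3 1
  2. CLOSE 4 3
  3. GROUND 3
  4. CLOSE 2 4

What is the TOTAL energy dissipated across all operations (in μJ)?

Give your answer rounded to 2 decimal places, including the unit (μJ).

Initial: C1(3μF, Q=15μC, V=5.00V), C2(1μF, Q=4μC, V=4.00V), C3(2μF, Q=7μC, V=3.50V), C4(1μF, Q=2μC, V=2.00V)
Op 1: CLOSE 3-1: Q_total=22.00, C_total=5.00, V=4.40; Q3=8.80, Q1=13.20; dissipated=1.350
Op 2: CLOSE 4-3: Q_total=10.80, C_total=3.00, V=3.60; Q4=3.60, Q3=7.20; dissipated=1.920
Op 3: GROUND 3: Q3=0; energy lost=12.960
Op 4: CLOSE 2-4: Q_total=7.60, C_total=2.00, V=3.80; Q2=3.80, Q4=3.80; dissipated=0.040
Total dissipated: 16.270 μJ

Answer: 16.27 μJ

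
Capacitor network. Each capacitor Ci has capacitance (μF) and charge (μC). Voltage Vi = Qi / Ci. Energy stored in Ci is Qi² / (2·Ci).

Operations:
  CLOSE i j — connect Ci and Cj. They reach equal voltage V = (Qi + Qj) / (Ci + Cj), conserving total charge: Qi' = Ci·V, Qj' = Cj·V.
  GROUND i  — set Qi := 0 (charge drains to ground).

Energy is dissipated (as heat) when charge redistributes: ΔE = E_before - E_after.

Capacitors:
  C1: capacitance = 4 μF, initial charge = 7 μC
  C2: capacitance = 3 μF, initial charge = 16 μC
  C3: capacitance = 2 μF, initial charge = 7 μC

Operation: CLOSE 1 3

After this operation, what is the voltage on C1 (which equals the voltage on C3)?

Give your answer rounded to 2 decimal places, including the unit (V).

Initial: C1(4μF, Q=7μC, V=1.75V), C2(3μF, Q=16μC, V=5.33V), C3(2μF, Q=7μC, V=3.50V)
Op 1: CLOSE 1-3: Q_total=14.00, C_total=6.00, V=2.33; Q1=9.33, Q3=4.67; dissipated=2.042

Answer: 2.33 V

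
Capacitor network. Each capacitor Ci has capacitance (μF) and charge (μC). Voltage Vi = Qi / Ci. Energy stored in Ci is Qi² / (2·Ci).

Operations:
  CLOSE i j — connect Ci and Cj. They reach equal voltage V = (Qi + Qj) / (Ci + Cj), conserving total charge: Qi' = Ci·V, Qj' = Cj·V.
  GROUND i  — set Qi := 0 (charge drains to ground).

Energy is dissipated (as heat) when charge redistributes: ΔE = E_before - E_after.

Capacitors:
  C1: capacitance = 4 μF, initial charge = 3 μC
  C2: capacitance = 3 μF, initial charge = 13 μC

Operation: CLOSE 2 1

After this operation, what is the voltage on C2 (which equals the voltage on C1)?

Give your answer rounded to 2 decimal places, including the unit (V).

Answer: 2.29 V

Derivation:
Initial: C1(4μF, Q=3μC, V=0.75V), C2(3μF, Q=13μC, V=4.33V)
Op 1: CLOSE 2-1: Q_total=16.00, C_total=7.00, V=2.29; Q2=6.86, Q1=9.14; dissipated=11.006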